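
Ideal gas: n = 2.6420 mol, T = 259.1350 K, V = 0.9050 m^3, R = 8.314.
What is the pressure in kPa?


P = nRT/V = 2.6420 * 8.314 * 259.1350 / 0.9050
= 5692.0526 / 0.9050 = 6289.5609 Pa = 6.2896 kPa

6.2896 kPa


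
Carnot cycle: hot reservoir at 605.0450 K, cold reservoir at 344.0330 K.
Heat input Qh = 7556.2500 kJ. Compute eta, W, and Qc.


eta = 1 - 344.0330/605.0450 = 0.4314
W = 0.4314 * 7556.2500 = 3259.7111 kJ
Qc = 7556.2500 - 3259.7111 = 4296.5389 kJ

eta = 43.1393%, W = 3259.7111 kJ, Qc = 4296.5389 kJ


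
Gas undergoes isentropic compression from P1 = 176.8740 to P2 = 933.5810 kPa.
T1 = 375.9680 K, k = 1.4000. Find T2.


(k-1)/k = 0.2857
(P2/P1)^exp = 1.6085
T2 = 375.9680 * 1.6085 = 604.7502 K

604.7502 K


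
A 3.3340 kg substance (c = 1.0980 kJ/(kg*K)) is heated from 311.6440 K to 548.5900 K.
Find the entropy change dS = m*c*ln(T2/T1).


T2/T1 = 1.7603
ln(T2/T1) = 0.5655
dS = 3.3340 * 1.0980 * 0.5655 = 2.0701 kJ/K

2.0701 kJ/K


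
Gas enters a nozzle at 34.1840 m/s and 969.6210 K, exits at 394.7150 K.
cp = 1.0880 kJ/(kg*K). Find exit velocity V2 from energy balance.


dT = 574.9060 K
2*cp*1000*dT = 1250995.4560
V1^2 = 1168.5459
V2 = sqrt(1252164.0019) = 1119.0013 m/s

1119.0013 m/s


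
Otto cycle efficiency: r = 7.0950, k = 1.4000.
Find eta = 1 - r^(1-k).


r^(k-1) = 2.1897
eta = 1 - 1/2.1897 = 0.5433 = 54.3313%

54.3313%


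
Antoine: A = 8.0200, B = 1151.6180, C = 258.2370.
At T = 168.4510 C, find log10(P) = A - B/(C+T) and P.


C+T = 426.6880
B/(C+T) = 2.6990
log10(P) = 8.0200 - 2.6990 = 5.3210
P = 10^5.3210 = 209425.8376 mmHg

209425.8376 mmHg


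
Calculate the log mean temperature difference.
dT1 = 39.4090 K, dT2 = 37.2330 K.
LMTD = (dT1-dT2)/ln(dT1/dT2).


dT1/dT2 = 1.0584
ln(dT1/dT2) = 0.0568
LMTD = 2.1760 / 0.0568 = 38.3107 K

38.3107 K


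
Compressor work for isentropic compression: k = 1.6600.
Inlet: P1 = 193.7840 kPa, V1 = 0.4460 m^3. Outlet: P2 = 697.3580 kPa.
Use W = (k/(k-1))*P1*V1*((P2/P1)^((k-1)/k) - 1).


(k-1)/k = 0.3976
(P2/P1)^exp = 1.6639
W = 2.5152 * 193.7840 * 0.4460 * (1.6639 - 1) = 144.3076 kJ

144.3076 kJ


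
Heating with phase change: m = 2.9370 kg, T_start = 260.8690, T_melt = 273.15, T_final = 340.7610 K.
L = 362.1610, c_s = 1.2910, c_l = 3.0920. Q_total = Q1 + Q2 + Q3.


Q1 (sensible, solid) = 2.9370 * 1.2910 * 12.2810 = 46.5655 kJ
Q2 (latent) = 2.9370 * 362.1610 = 1063.6669 kJ
Q3 (sensible, liquid) = 2.9370 * 3.0920 * 67.6110 = 613.9893 kJ
Q_total = 1724.2216 kJ

1724.2216 kJ


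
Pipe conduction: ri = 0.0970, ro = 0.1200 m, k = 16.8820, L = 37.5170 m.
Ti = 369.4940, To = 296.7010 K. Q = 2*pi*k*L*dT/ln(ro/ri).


dT = 72.7930 K
ln(ro/ri) = 0.2128
Q = 2*pi*16.8820*37.5170*72.7930 / 0.2128 = 1361410.5799 W

1361410.5799 W


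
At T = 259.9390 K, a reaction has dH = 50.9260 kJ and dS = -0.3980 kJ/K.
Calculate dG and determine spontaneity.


T*dS = 259.9390 * -0.3980 = -103.4557 kJ
dG = 50.9260 + 103.4557 = 154.3817 kJ (non-spontaneous)

dG = 154.3817 kJ, non-spontaneous


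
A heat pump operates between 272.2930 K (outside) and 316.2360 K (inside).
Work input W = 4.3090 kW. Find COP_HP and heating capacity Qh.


COP = 316.2360 / 43.9430 = 7.1965
Qh = 7.1965 * 4.3090 = 31.0097 kW

COP = 7.1965, Qh = 31.0097 kW


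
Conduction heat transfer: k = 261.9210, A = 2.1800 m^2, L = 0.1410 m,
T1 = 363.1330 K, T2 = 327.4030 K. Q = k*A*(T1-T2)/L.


dT = 35.7300 K
Q = 261.9210 * 2.1800 * 35.7300 / 0.1410 = 144690.7332 W

144690.7332 W


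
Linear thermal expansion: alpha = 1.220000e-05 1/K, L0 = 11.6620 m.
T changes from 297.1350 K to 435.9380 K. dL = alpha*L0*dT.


dT = 138.8030 K
dL = 1.220000e-05 * 11.6620 * 138.8030 = 0.019748 m
L_final = 11.681748 m

dL = 0.019748 m


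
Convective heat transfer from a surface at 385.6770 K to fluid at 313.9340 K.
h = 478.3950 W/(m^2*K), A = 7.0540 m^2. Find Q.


dT = 71.7430 K
Q = 478.3950 * 7.0540 * 71.7430 = 242103.8080 W

242103.8080 W


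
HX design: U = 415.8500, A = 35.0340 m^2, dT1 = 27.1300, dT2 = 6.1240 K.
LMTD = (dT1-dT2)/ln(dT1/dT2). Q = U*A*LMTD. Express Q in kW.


LMTD = 14.1129 K
Q = 415.8500 * 35.0340 * 14.1129 = 205609.3874 W = 205.6094 kW

205.6094 kW


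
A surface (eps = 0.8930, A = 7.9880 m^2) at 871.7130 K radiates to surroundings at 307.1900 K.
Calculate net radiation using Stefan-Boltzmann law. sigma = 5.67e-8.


T^4 = 5.7742e+11
Tsurr^4 = 8.9049e+09
Q = 0.8930 * 5.67e-8 * 7.9880 * 5.6852e+11 = 229941.2532 W

229941.2532 W


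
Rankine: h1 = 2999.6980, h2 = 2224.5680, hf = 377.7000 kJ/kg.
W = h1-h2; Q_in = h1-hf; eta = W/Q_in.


W = 775.1300 kJ/kg
Q_in = 2621.9980 kJ/kg
eta = 0.2956 = 29.5626%

eta = 29.5626%


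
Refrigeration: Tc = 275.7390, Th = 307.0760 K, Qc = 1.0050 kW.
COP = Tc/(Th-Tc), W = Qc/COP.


COP = 275.7390 / 31.3370 = 8.7992
W = 1.0050 / 8.7992 = 0.1142 kW

COP = 8.7992, W = 0.1142 kW


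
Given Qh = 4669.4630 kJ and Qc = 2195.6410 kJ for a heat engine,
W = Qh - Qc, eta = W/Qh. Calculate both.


W = 4669.4630 - 2195.6410 = 2473.8220 kJ
eta = 2473.8220 / 4669.4630 = 0.5298 = 52.9787%

W = 2473.8220 kJ, eta = 52.9787%


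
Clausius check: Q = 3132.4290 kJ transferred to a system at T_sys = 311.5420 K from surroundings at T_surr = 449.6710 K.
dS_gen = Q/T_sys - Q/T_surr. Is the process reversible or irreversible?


dS_sys = 3132.4290/311.5420 = 10.0546 kJ/K
dS_surr = -3132.4290/449.6710 = -6.9660 kJ/K
dS_gen = 10.0546 - 6.9660 = 3.0885 kJ/K (irreversible)

dS_gen = 3.0885 kJ/K, irreversible


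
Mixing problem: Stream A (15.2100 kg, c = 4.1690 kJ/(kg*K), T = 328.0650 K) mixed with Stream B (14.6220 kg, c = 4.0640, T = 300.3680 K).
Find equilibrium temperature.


num = 38651.7728
den = 122.8343
Tf = 314.6660 K

314.6660 K


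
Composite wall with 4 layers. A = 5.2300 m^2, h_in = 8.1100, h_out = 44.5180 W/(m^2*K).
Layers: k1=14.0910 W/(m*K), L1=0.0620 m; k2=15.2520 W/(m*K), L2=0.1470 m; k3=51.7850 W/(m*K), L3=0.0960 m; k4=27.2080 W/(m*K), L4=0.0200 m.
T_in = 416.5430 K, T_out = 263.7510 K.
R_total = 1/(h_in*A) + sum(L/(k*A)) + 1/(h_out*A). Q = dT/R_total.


R_conv_in = 1/(8.1100*5.2300) = 0.0236
R_1 = 0.0620/(14.0910*5.2300) = 0.0008
R_2 = 0.1470/(15.2520*5.2300) = 0.0018
R_3 = 0.0960/(51.7850*5.2300) = 0.0004
R_4 = 0.0200/(27.2080*5.2300) = 0.0001
R_conv_out = 1/(44.5180*5.2300) = 0.0043
R_total = 0.0311 K/W
Q = 152.7920 / 0.0311 = 4920.7515 W

R_total = 0.0311 K/W, Q = 4920.7515 W


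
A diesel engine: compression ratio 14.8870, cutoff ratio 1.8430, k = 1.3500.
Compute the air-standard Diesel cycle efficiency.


r^(k-1) = 2.5733
rc^k = 2.2828
eta = 0.5620 = 56.1974%

56.1974%


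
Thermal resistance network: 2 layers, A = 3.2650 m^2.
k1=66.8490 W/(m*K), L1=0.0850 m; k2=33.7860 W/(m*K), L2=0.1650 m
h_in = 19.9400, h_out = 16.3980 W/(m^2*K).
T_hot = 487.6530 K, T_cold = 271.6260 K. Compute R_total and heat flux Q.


R_conv_in = 1/(19.9400*3.2650) = 0.0154
R_1 = 0.0850/(66.8490*3.2650) = 0.0004
R_2 = 0.1650/(33.7860*3.2650) = 0.0015
R_conv_out = 1/(16.3980*3.2650) = 0.0187
R_total = 0.0359 K/W
Q = 216.0270 / 0.0359 = 6013.6071 W

R_total = 0.0359 K/W, Q = 6013.6071 W


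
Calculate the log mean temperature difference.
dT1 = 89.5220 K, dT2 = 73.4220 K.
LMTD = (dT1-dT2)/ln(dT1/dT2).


dT1/dT2 = 1.2193
ln(dT1/dT2) = 0.1983
LMTD = 16.1000 / 0.1983 = 81.2062 K

81.2062 K


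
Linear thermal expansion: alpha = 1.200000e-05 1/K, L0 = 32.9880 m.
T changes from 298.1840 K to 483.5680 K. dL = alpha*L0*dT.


dT = 185.3840 K
dL = 1.200000e-05 * 32.9880 * 185.3840 = 0.073385 m
L_final = 33.061385 m

dL = 0.073385 m


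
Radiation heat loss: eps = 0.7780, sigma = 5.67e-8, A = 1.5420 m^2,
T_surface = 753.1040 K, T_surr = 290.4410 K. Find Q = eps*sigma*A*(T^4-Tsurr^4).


T^4 = 3.2168e+11
Tsurr^4 = 7.1159e+09
Q = 0.7780 * 5.67e-8 * 1.5420 * 3.1456e+11 = 21396.9467 W

21396.9467 W


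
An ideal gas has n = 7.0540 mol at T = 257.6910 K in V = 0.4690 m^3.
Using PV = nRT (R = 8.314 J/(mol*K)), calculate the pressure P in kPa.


P = nRT/V = 7.0540 * 8.314 * 257.6910 / 0.4690
= 15112.7927 / 0.4690 = 32223.4387 Pa = 32.2234 kPa

32.2234 kPa


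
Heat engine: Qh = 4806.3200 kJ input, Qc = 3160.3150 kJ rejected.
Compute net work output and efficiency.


W = 4806.3200 - 3160.3150 = 1646.0050 kJ
eta = 1646.0050 / 4806.3200 = 0.3425 = 34.2467%

W = 1646.0050 kJ, eta = 34.2467%


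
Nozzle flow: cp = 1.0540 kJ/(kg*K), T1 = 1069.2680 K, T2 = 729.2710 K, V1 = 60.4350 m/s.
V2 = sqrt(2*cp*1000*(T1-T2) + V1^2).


dT = 339.9970 K
2*cp*1000*dT = 716713.6760
V1^2 = 3652.3892
V2 = sqrt(720366.0652) = 848.7438 m/s

848.7438 m/s


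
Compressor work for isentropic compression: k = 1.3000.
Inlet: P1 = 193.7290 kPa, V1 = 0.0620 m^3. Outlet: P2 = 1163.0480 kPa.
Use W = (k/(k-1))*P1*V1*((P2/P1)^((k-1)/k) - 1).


(k-1)/k = 0.2308
(P2/P1)^exp = 1.5123
W = 4.3333 * 193.7290 * 0.0620 * (1.5123 - 1) = 26.6633 kJ

26.6633 kJ


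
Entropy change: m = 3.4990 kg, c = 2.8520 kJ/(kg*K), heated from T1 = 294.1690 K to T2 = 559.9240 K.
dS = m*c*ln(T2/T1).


T2/T1 = 1.9034
ln(T2/T1) = 0.6436
dS = 3.4990 * 2.8520 * 0.6436 = 6.4230 kJ/K

6.4230 kJ/K


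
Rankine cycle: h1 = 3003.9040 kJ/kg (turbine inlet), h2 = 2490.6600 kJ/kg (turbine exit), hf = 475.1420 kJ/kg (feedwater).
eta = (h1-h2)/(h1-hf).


W = 513.2440 kJ/kg
Q_in = 2528.7620 kJ/kg
eta = 0.2030 = 20.2963%

eta = 20.2963%


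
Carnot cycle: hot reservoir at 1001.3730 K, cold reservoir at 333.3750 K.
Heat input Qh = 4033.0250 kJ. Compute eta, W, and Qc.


eta = 1 - 333.3750/1001.3730 = 0.6671
W = 0.6671 * 4033.0250 = 2690.3588 kJ
Qc = 4033.0250 - 2690.3588 = 1342.6662 kJ

eta = 66.7082%, W = 2690.3588 kJ, Qc = 1342.6662 kJ


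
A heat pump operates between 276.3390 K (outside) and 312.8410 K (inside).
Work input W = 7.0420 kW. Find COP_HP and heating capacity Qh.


COP = 312.8410 / 36.5020 = 8.5705
Qh = 8.5705 * 7.0420 = 60.3536 kW

COP = 8.5705, Qh = 60.3536 kW


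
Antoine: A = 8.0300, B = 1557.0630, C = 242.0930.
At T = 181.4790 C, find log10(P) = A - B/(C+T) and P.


C+T = 423.5720
B/(C+T) = 3.6760
log10(P) = 8.0300 - 3.6760 = 4.3540
P = 10^4.3540 = 22592.8436 mmHg

22592.8436 mmHg


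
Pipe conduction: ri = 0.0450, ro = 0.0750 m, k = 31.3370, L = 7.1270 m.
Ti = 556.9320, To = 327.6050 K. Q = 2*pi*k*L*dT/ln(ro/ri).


dT = 229.3270 K
ln(ro/ri) = 0.5108
Q = 2*pi*31.3370*7.1270*229.3270 / 0.5108 = 629979.7076 W

629979.7076 W


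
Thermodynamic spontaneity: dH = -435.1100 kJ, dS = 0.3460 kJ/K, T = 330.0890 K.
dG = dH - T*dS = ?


T*dS = 330.0890 * 0.3460 = 114.2108 kJ
dG = -435.1100 - 114.2108 = -549.3208 kJ (spontaneous)

dG = -549.3208 kJ, spontaneous


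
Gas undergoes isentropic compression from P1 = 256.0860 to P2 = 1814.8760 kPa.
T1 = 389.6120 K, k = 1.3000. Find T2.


(k-1)/k = 0.2308
(P2/P1)^exp = 1.5713
T2 = 389.6120 * 1.5713 = 612.1990 K

612.1990 K


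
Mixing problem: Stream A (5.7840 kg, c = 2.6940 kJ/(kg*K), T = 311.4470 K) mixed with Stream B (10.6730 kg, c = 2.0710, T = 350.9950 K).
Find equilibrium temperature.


num = 12611.3144
den = 37.6859
Tf = 334.6430 K

334.6430 K


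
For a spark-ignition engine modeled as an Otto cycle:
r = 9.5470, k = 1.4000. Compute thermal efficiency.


r^(k-1) = 2.4657
eta = 1 - 1/2.4657 = 0.5944 = 59.4442%

59.4442%


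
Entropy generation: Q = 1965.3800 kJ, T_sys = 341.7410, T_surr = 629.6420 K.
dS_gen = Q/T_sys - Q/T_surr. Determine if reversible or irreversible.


dS_sys = 1965.3800/341.7410 = 5.7511 kJ/K
dS_surr = -1965.3800/629.6420 = -3.1214 kJ/K
dS_gen = 5.7511 - 3.1214 = 2.6297 kJ/K (irreversible)

dS_gen = 2.6297 kJ/K, irreversible


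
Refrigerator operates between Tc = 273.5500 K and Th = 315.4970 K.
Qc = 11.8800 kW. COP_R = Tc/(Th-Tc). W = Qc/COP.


COP = 273.5500 / 41.9470 = 6.5213
W = 11.8800 / 6.5213 = 1.8217 kW

COP = 6.5213, W = 1.8217 kW


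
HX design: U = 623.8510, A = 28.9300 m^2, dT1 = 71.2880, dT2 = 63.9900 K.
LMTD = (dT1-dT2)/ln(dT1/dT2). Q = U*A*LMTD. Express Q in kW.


LMTD = 67.5733 K
Q = 623.8510 * 28.9300 * 67.5733 = 1219564.0978 W = 1219.5641 kW

1219.5641 kW


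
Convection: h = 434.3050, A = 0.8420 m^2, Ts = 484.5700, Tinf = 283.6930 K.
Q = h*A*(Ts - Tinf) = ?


dT = 200.8770 K
Q = 434.3050 * 0.8420 * 200.8770 = 73457.6676 W

73457.6676 W


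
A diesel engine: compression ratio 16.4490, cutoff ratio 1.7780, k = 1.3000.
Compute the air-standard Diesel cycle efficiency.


r^(k-1) = 2.3166
rc^k = 2.1131
eta = 0.5249 = 52.4935%

52.4935%


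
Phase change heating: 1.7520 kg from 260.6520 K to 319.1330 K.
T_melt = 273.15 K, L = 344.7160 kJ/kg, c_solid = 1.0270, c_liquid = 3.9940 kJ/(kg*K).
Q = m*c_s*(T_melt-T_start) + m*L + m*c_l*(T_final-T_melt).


Q1 (sensible, solid) = 1.7520 * 1.0270 * 12.4980 = 22.4877 kJ
Q2 (latent) = 1.7520 * 344.7160 = 603.9424 kJ
Q3 (sensible, liquid) = 1.7520 * 3.9940 * 45.9830 = 321.7655 kJ
Q_total = 948.1956 kJ

948.1956 kJ


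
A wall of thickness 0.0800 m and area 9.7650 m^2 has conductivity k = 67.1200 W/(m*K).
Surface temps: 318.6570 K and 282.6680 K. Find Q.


dT = 35.9890 K
Q = 67.1200 * 9.7650 * 35.9890 / 0.0800 = 294851.9388 W

294851.9388 W


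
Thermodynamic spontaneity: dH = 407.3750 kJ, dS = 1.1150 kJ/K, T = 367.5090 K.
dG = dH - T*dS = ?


T*dS = 367.5090 * 1.1150 = 409.7725 kJ
dG = 407.3750 - 409.7725 = -2.3975 kJ (spontaneous)

dG = -2.3975 kJ, spontaneous


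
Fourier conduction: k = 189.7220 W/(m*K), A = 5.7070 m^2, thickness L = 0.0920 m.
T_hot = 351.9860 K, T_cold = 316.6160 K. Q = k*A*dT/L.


dT = 35.3700 K
Q = 189.7220 * 5.7070 * 35.3700 / 0.0920 = 416267.7823 W

416267.7823 W


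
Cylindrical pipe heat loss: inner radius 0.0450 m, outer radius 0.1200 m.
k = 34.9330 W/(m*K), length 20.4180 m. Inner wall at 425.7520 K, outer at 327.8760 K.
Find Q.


dT = 97.8760 K
ln(ro/ri) = 0.9808
Q = 2*pi*34.9330*20.4180*97.8760 / 0.9808 = 447210.2551 W

447210.2551 W


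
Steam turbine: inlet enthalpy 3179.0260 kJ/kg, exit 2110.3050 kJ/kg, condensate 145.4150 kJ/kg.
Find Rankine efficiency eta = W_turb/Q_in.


W = 1068.7210 kJ/kg
Q_in = 3033.6110 kJ/kg
eta = 0.3523 = 35.2293%

eta = 35.2293%


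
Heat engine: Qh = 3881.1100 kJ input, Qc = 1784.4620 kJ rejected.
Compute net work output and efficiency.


W = 3881.1100 - 1784.4620 = 2096.6480 kJ
eta = 2096.6480 / 3881.1100 = 0.5402 = 54.0219%

W = 2096.6480 kJ, eta = 54.0219%


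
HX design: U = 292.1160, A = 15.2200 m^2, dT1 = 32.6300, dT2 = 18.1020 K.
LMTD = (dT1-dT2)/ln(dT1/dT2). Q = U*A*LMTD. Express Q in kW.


LMTD = 24.6568 K
Q = 292.1160 * 15.2200 * 24.6568 = 109624.0782 W = 109.6241 kW

109.6241 kW


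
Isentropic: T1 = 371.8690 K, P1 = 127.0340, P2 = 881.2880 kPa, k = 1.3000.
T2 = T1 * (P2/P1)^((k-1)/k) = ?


(k-1)/k = 0.2308
(P2/P1)^exp = 1.5636
T2 = 371.8690 * 1.5636 = 581.4503 K

581.4503 K


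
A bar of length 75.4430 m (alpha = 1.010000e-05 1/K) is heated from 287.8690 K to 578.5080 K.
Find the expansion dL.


dT = 290.6390 K
dL = 1.010000e-05 * 75.4430 * 290.6390 = 0.221459 m
L_final = 75.664459 m

dL = 0.221459 m


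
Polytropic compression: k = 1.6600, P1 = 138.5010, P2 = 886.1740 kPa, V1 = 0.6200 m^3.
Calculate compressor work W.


(k-1)/k = 0.3976
(P2/P1)^exp = 2.0916
W = 2.5152 * 138.5010 * 0.6200 * (2.0916 - 1) = 235.7669 kJ

235.7669 kJ


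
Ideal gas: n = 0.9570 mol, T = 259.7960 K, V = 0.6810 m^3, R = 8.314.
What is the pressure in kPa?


P = nRT/V = 0.9570 * 8.314 * 259.7960 / 0.6810
= 2067.0664 / 0.6810 = 3035.3397 Pa = 3.0353 kPa

3.0353 kPa


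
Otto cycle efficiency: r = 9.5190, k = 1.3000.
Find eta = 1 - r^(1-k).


r^(k-1) = 1.9660
eta = 1 - 1/1.9660 = 0.4913 = 49.1346%

49.1346%


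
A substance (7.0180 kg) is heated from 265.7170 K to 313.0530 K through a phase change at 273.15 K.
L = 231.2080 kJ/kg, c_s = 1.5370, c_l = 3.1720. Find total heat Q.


Q1 (sensible, solid) = 7.0180 * 1.5370 * 7.4330 = 80.1773 kJ
Q2 (latent) = 7.0180 * 231.2080 = 1622.6177 kJ
Q3 (sensible, liquid) = 7.0180 * 3.1720 * 39.9030 = 888.2845 kJ
Q_total = 2591.0795 kJ

2591.0795 kJ


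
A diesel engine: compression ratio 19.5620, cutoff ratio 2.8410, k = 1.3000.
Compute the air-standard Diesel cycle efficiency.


r^(k-1) = 2.4402
rc^k = 3.8861
eta = 0.5058 = 50.5816%

50.5816%


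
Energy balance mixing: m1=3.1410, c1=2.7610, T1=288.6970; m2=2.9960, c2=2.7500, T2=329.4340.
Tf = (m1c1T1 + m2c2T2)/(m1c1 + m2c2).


num = 5217.8740
den = 16.9113
Tf = 308.5436 K

308.5436 K


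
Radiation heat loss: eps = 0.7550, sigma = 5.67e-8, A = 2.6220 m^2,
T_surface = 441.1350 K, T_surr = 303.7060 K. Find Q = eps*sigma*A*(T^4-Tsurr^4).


T^4 = 3.7869e+10
Tsurr^4 = 8.5077e+09
Q = 0.7550 * 5.67e-8 * 2.6220 * 2.9361e+10 = 3295.6453 W

3295.6453 W


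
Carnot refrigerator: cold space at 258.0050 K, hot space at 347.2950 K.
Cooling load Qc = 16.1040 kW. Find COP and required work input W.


COP = 258.0050 / 89.2900 = 2.8895
W = 16.1040 / 2.8895 = 5.5732 kW

COP = 2.8895, W = 5.5732 kW


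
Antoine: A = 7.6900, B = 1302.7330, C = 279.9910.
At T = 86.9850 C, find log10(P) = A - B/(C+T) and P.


C+T = 366.9760
B/(C+T) = 3.5499
log10(P) = 7.6900 - 3.5499 = 4.1401
P = 10^4.1401 = 13806.5972 mmHg

13806.5972 mmHg


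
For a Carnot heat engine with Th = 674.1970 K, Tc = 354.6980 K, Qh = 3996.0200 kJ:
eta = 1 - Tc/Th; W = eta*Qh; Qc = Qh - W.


eta = 1 - 354.6980/674.1970 = 0.4739
W = 0.4739 * 3996.0200 = 1893.6963 kJ
Qc = 3996.0200 - 1893.6963 = 2102.3237 kJ

eta = 47.3896%, W = 1893.6963 kJ, Qc = 2102.3237 kJ


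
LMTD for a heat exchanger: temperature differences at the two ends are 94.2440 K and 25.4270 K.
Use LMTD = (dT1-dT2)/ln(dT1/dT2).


dT1/dT2 = 3.7065
ln(dT1/dT2) = 1.3101
LMTD = 68.8170 / 1.3101 = 52.5290 K

52.5290 K


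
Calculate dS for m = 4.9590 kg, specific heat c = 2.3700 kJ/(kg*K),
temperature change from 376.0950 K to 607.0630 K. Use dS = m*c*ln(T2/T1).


T2/T1 = 1.6141
ln(T2/T1) = 0.4788
dS = 4.9590 * 2.3700 * 0.4788 = 5.6271 kJ/K

5.6271 kJ/K


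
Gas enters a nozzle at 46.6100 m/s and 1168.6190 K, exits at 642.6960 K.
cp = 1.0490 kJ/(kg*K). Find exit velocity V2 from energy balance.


dT = 525.9230 K
2*cp*1000*dT = 1103386.4540
V1^2 = 2172.4921
V2 = sqrt(1105558.9461) = 1051.4556 m/s

1051.4556 m/s


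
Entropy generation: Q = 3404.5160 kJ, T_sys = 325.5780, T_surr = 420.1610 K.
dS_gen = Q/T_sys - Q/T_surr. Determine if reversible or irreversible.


dS_sys = 3404.5160/325.5780 = 10.4568 kJ/K
dS_surr = -3404.5160/420.1610 = -8.1029 kJ/K
dS_gen = 10.4568 - 8.1029 = 2.3540 kJ/K (irreversible)

dS_gen = 2.3540 kJ/K, irreversible


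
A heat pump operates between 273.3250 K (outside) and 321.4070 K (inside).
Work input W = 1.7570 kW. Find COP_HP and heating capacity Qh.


COP = 321.4070 / 48.0820 = 6.6846
Qh = 6.6846 * 1.7570 = 11.7448 kW

COP = 6.6846, Qh = 11.7448 kW


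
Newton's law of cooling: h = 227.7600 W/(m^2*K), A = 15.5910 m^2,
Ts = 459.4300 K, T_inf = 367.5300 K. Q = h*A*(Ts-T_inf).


dT = 91.9000 K
Q = 227.7600 * 15.5910 * 91.9000 = 326337.4661 W

326337.4661 W


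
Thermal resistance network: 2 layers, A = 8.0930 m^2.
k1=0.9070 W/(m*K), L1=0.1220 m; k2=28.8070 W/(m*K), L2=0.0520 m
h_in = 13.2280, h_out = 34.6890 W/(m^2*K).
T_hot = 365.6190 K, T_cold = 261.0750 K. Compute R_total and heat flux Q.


R_conv_in = 1/(13.2280*8.0930) = 0.0093
R_1 = 0.1220/(0.9070*8.0930) = 0.0166
R_2 = 0.0520/(28.8070*8.0930) = 0.0002
R_conv_out = 1/(34.6890*8.0930) = 0.0036
R_total = 0.0297 K/W
Q = 104.5440 / 0.0297 = 3514.4849 W

R_total = 0.0297 K/W, Q = 3514.4849 W


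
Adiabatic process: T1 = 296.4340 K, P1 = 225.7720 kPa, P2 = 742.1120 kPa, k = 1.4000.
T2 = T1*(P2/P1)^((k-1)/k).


(k-1)/k = 0.2857
(P2/P1)^exp = 1.4049
T2 = 296.4340 * 1.4049 = 416.4712 K

416.4712 K


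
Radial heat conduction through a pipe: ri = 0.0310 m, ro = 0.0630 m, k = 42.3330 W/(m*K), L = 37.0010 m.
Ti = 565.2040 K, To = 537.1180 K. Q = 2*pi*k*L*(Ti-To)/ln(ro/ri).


dT = 28.0860 K
ln(ro/ri) = 0.7091
Q = 2*pi*42.3330*37.0010*28.0860 / 0.7091 = 389785.4992 W

389785.4992 W


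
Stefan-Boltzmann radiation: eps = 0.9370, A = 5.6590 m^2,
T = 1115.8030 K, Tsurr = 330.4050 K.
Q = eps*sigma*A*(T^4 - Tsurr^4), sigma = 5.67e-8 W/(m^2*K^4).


T^4 = 1.5501e+12
Tsurr^4 = 1.1918e+10
Q = 0.9370 * 5.67e-8 * 5.6590 * 1.5381e+12 = 462445.4471 W

462445.4471 W


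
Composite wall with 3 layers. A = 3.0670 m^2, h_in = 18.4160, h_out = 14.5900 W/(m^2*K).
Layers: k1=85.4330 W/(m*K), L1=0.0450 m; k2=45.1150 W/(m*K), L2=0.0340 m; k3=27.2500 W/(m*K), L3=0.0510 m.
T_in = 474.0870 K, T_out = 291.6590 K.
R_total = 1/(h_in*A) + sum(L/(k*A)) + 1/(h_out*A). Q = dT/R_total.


R_conv_in = 1/(18.4160*3.0670) = 0.0177
R_1 = 0.0450/(85.4330*3.0670) = 0.0002
R_2 = 0.0340/(45.1150*3.0670) = 0.0002
R_3 = 0.0510/(27.2500*3.0670) = 0.0006
R_conv_out = 1/(14.5900*3.0670) = 0.0223
R_total = 0.0411 K/W
Q = 182.4280 / 0.0411 = 4440.7892 W

R_total = 0.0411 K/W, Q = 4440.7892 W


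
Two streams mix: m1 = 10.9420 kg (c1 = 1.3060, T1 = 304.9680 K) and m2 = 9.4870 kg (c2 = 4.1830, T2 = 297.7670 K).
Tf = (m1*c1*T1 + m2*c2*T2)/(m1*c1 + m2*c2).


num = 16174.6912
den = 53.9744
Tf = 299.6735 K

299.6735 K


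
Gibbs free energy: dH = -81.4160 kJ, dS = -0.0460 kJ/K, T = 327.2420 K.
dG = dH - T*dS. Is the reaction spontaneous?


T*dS = 327.2420 * -0.0460 = -15.0531 kJ
dG = -81.4160 + 15.0531 = -66.3629 kJ (spontaneous)

dG = -66.3629 kJ, spontaneous


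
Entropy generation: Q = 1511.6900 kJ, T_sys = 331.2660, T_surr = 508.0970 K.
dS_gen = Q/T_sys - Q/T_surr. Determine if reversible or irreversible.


dS_sys = 1511.6900/331.2660 = 4.5634 kJ/K
dS_surr = -1511.6900/508.0970 = -2.9752 kJ/K
dS_gen = 4.5634 - 2.9752 = 1.5882 kJ/K (irreversible)

dS_gen = 1.5882 kJ/K, irreversible


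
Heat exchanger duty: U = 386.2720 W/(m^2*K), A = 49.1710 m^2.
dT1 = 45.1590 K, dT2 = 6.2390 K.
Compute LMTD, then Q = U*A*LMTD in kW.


LMTD = 19.6628 K
Q = 386.2720 * 49.1710 * 19.6628 = 373463.5203 W = 373.4635 kW

373.4635 kW


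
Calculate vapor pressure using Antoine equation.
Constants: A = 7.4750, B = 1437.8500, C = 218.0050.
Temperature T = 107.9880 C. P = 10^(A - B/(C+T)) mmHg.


C+T = 325.9930
B/(C+T) = 4.4107
log10(P) = 7.4750 - 4.4107 = 3.0643
P = 10^3.0643 = 1159.6381 mmHg

1159.6381 mmHg


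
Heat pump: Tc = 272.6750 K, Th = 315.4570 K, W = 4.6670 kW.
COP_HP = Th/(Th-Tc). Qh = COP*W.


COP = 315.4570 / 42.7820 = 7.3736
Qh = 7.3736 * 4.6670 = 34.4126 kW

COP = 7.3736, Qh = 34.4126 kW


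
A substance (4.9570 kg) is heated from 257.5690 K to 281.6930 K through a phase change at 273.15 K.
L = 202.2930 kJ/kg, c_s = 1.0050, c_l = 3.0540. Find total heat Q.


Q1 (sensible, solid) = 4.9570 * 1.0050 * 15.5810 = 77.6212 kJ
Q2 (latent) = 4.9570 * 202.2930 = 1002.7664 kJ
Q3 (sensible, liquid) = 4.9570 * 3.0540 * 8.5430 = 129.3297 kJ
Q_total = 1209.7173 kJ

1209.7173 kJ


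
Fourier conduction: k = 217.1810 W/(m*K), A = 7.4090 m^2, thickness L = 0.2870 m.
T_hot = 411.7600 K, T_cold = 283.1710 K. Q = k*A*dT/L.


dT = 128.5890 K
Q = 217.1810 * 7.4090 * 128.5890 / 0.2870 = 720947.0108 W

720947.0108 W


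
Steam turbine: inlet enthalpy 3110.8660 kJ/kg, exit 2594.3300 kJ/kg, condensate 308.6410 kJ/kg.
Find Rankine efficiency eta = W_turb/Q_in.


W = 516.5360 kJ/kg
Q_in = 2802.2250 kJ/kg
eta = 0.1843 = 18.4331%

eta = 18.4331%


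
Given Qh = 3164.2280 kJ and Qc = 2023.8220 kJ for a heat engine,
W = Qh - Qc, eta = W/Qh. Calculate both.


W = 3164.2280 - 2023.8220 = 1140.4060 kJ
eta = 1140.4060 / 3164.2280 = 0.3604 = 36.0406%

W = 1140.4060 kJ, eta = 36.0406%


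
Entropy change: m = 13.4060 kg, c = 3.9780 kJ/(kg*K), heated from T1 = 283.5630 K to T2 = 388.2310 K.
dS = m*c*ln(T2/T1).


T2/T1 = 1.3691
ln(T2/T1) = 0.3142
dS = 13.4060 * 3.9780 * 0.3142 = 16.7542 kJ/K

16.7542 kJ/K


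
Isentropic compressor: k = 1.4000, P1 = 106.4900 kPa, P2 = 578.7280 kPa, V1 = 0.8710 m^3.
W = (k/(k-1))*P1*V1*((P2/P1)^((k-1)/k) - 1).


(k-1)/k = 0.2857
(P2/P1)^exp = 1.6220
W = 3.5000 * 106.4900 * 0.8710 * (1.6220 - 1) = 201.9186 kJ

201.9186 kJ


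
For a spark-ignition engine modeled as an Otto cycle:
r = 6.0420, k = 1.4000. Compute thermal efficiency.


r^(k-1) = 2.0534
eta = 1 - 1/2.0534 = 0.5130 = 51.3001%

51.3001%


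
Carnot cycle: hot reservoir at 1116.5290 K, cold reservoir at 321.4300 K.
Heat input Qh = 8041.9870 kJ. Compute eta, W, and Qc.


eta = 1 - 321.4300/1116.5290 = 0.7121
W = 0.7121 * 8041.9870 = 5726.8336 kJ
Qc = 8041.9870 - 5726.8336 = 2315.1534 kJ

eta = 71.2117%, W = 5726.8336 kJ, Qc = 2315.1534 kJ


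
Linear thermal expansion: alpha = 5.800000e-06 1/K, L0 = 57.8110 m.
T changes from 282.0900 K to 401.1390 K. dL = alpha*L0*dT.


dT = 119.0490 K
dL = 5.800000e-06 * 57.8110 * 119.0490 = 0.039918 m
L_final = 57.850918 m

dL = 0.039918 m


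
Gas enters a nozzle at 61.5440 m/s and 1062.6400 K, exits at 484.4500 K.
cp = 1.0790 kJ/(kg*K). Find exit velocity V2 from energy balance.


dT = 578.1900 K
2*cp*1000*dT = 1247734.0200
V1^2 = 3787.6639
V2 = sqrt(1251521.6839) = 1118.7143 m/s

1118.7143 m/s


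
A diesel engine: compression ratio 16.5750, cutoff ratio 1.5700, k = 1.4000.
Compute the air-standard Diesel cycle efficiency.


r^(k-1) = 3.0745
rc^k = 1.8804
eta = 0.6411 = 64.1148%

64.1148%


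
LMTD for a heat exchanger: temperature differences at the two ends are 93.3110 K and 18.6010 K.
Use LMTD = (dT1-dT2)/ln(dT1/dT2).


dT1/dT2 = 5.0165
ln(dT1/dT2) = 1.6127
LMTD = 74.7100 / 1.6127 = 46.3254 K

46.3254 K


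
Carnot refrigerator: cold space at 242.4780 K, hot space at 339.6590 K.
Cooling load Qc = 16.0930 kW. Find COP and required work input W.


COP = 242.4780 / 97.1810 = 2.4951
W = 16.0930 / 2.4951 = 6.4498 kW

COP = 2.4951, W = 6.4498 kW


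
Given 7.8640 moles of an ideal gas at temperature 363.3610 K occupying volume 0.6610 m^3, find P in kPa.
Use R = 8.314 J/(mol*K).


P = nRT/V = 7.8640 * 8.314 * 363.3610 / 0.6610
= 23757.0131 / 0.6610 = 35941.0183 Pa = 35.9410 kPa

35.9410 kPa


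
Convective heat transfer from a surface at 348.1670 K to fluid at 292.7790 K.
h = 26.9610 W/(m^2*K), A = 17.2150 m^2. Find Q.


dT = 55.3880 K
Q = 26.9610 * 17.2150 * 55.3880 = 25707.4327 W

25707.4327 W


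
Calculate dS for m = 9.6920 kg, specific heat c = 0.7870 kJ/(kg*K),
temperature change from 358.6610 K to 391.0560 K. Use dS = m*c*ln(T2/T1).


T2/T1 = 1.0903
ln(T2/T1) = 0.0865
dS = 9.6920 * 0.7870 * 0.0865 = 0.6596 kJ/K

0.6596 kJ/K


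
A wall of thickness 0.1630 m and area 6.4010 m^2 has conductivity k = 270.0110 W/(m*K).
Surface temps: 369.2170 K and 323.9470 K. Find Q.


dT = 45.2700 K
Q = 270.0110 * 6.4010 * 45.2700 / 0.1630 = 480012.0884 W

480012.0884 W


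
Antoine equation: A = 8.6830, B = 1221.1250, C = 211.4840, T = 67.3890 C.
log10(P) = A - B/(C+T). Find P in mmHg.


C+T = 278.8730
B/(C+T) = 4.3788
log10(P) = 8.6830 - 4.3788 = 4.3042
P = 10^4.3042 = 20147.1989 mmHg

20147.1989 mmHg


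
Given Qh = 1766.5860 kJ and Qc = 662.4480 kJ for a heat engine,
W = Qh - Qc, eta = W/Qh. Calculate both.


W = 1766.5860 - 662.4480 = 1104.1380 kJ
eta = 1104.1380 / 1766.5860 = 0.6250 = 62.5012%

W = 1104.1380 kJ, eta = 62.5012%


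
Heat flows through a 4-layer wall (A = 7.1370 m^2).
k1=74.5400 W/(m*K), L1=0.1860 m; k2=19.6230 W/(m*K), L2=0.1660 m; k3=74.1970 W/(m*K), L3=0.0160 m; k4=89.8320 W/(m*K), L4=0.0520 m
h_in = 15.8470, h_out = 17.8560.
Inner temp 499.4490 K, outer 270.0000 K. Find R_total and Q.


R_conv_in = 1/(15.8470*7.1370) = 0.0088
R_1 = 0.1860/(74.5400*7.1370) = 0.0003
R_2 = 0.1660/(19.6230*7.1370) = 0.0012
R_3 = 0.0160/(74.1970*7.1370) = 3.0215e-05
R_4 = 0.0520/(89.8320*7.1370) = 8.1107e-05
R_conv_out = 1/(17.8560*7.1370) = 0.0078
R_total = 0.0183 K/W
Q = 229.4490 / 0.0183 = 12514.3215 W

R_total = 0.0183 K/W, Q = 12514.3215 W


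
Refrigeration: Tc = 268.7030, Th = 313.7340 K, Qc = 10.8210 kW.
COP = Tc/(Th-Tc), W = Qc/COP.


COP = 268.7030 / 45.0310 = 5.9671
W = 10.8210 / 5.9671 = 1.8135 kW

COP = 5.9671, W = 1.8135 kW


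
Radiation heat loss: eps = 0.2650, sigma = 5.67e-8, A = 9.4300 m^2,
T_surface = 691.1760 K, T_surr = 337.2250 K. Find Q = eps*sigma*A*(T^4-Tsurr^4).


T^4 = 2.2822e+11
Tsurr^4 = 1.2932e+10
Q = 0.2650 * 5.67e-8 * 9.4300 * 2.1529e+11 = 30504.2673 W

30504.2673 W


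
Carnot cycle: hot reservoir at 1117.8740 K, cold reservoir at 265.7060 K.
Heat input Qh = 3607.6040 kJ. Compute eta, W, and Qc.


eta = 1 - 265.7060/1117.8740 = 0.7623
W = 0.7623 * 3607.6040 = 2750.1174 kJ
Qc = 3607.6040 - 2750.1174 = 857.4866 kJ

eta = 76.2311%, W = 2750.1174 kJ, Qc = 857.4866 kJ


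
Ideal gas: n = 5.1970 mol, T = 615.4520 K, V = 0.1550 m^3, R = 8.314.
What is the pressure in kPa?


P = nRT/V = 5.1970 * 8.314 * 615.4520 / 0.1550
= 26592.3626 / 0.1550 = 171563.6298 Pa = 171.5636 kPa

171.5636 kPa


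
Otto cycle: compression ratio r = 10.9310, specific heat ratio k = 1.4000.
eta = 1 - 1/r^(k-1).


r^(k-1) = 2.6029
eta = 1 - 1/2.6029 = 0.6158 = 61.5819%

61.5819%


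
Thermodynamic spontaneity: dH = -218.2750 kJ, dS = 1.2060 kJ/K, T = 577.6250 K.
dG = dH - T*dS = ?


T*dS = 577.6250 * 1.2060 = 696.6157 kJ
dG = -218.2750 - 696.6157 = -914.8907 kJ (spontaneous)

dG = -914.8907 kJ, spontaneous


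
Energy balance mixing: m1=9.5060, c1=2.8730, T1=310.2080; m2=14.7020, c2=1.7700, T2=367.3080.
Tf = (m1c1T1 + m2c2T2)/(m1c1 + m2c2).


num = 18030.2965
den = 53.3333
Tf = 338.0684 K

338.0684 K


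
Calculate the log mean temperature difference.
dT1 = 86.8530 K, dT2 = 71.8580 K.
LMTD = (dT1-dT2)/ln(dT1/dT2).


dT1/dT2 = 1.2087
ln(dT1/dT2) = 0.1895
LMTD = 14.9950 / 0.1895 = 79.1188 K

79.1188 K


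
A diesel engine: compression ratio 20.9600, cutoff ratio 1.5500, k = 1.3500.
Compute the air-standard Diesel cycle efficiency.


r^(k-1) = 2.9006
rc^k = 1.8070
eta = 0.6253 = 62.5314%

62.5314%


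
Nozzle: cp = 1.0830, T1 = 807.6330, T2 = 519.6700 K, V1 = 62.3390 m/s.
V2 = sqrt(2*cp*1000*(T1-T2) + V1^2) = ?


dT = 287.9630 K
2*cp*1000*dT = 623727.8580
V1^2 = 3886.1509
V2 = sqrt(627614.0089) = 792.2209 m/s

792.2209 m/s


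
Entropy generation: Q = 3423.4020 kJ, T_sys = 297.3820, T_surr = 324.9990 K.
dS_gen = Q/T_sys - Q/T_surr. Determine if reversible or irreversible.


dS_sys = 3423.4020/297.3820 = 11.5118 kJ/K
dS_surr = -3423.4020/324.9990 = -10.5336 kJ/K
dS_gen = 11.5118 - 10.5336 = 0.9782 kJ/K (irreversible)

dS_gen = 0.9782 kJ/K, irreversible


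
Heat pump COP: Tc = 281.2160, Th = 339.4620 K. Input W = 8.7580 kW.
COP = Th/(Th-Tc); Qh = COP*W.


COP = 339.4620 / 58.2460 = 5.8281
Qh = 5.8281 * 8.7580 = 51.0423 kW

COP = 5.8281, Qh = 51.0423 kW


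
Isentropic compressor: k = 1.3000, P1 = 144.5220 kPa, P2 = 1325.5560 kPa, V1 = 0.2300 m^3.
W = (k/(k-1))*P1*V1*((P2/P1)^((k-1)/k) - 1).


(k-1)/k = 0.2308
(P2/P1)^exp = 1.6677
W = 4.3333 * 144.5220 * 0.2300 * (1.6677 - 1) = 96.1697 kJ

96.1697 kJ


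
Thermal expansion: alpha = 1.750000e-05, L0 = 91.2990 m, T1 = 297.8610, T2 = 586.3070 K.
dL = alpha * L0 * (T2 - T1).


dT = 288.4460 K
dL = 1.750000e-05 * 91.2990 * 288.4460 = 0.460860 m
L_final = 91.759860 m

dL = 0.460860 m


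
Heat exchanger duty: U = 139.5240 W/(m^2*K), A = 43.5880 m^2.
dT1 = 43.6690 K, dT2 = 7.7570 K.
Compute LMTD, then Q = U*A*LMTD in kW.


LMTD = 20.7819 K
Q = 139.5240 * 43.5880 * 20.7819 = 126386.5784 W = 126.3866 kW

126.3866 kW


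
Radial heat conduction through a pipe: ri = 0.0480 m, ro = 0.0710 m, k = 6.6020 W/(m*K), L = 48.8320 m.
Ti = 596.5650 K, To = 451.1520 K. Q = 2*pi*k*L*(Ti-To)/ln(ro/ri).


dT = 145.4130 K
ln(ro/ri) = 0.3915
Q = 2*pi*6.6020*48.8320*145.4130 / 0.3915 = 752410.4400 W

752410.4400 W


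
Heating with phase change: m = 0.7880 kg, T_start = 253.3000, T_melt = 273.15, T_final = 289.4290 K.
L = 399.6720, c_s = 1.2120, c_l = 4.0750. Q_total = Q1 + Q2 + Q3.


Q1 (sensible, solid) = 0.7880 * 1.2120 * 19.8500 = 18.9579 kJ
Q2 (latent) = 0.7880 * 399.6720 = 314.9415 kJ
Q3 (sensible, liquid) = 0.7880 * 4.0750 * 16.2790 = 52.2735 kJ
Q_total = 386.1729 kJ

386.1729 kJ


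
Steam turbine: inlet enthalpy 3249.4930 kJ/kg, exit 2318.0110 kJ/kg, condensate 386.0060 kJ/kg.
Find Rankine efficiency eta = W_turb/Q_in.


W = 931.4820 kJ/kg
Q_in = 2863.4870 kJ/kg
eta = 0.3253 = 32.5296%

eta = 32.5296%


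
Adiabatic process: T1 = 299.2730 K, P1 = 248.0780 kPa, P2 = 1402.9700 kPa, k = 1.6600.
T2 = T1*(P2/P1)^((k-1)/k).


(k-1)/k = 0.3976
(P2/P1)^exp = 1.9915
T2 = 299.2730 * 1.9915 = 595.9893 K

595.9893 K


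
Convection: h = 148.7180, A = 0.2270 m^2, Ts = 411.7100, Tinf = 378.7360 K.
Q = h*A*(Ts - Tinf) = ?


dT = 32.9740 K
Q = 148.7180 * 0.2270 * 32.9740 = 1113.1688 W

1113.1688 W


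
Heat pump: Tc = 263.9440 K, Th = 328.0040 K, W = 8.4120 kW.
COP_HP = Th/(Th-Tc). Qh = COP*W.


COP = 328.0040 / 64.0600 = 5.1203
Qh = 5.1203 * 8.4120 = 43.0716 kW

COP = 5.1203, Qh = 43.0716 kW


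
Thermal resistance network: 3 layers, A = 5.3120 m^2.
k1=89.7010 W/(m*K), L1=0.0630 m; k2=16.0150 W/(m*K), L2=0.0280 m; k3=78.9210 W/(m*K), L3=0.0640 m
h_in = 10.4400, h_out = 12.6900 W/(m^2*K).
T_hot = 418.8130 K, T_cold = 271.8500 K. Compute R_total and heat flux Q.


R_conv_in = 1/(10.4400*5.3120) = 0.0180
R_1 = 0.0630/(89.7010*5.3120) = 0.0001
R_2 = 0.0280/(16.0150*5.3120) = 0.0003
R_3 = 0.0640/(78.9210*5.3120) = 0.0002
R_conv_out = 1/(12.6900*5.3120) = 0.0148
R_total = 0.0335 K/W
Q = 146.9630 / 0.0335 = 4389.4890 W

R_total = 0.0335 K/W, Q = 4389.4890 W


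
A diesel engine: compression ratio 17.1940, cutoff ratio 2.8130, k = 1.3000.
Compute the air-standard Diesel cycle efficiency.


r^(k-1) = 2.3475
rc^k = 3.8364
eta = 0.4874 = 48.7364%

48.7364%


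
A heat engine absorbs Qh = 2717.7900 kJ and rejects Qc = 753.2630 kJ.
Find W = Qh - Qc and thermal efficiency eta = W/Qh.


W = 2717.7900 - 753.2630 = 1964.5270 kJ
eta = 1964.5270 / 2717.7900 = 0.7228 = 72.2840%

W = 1964.5270 kJ, eta = 72.2840%


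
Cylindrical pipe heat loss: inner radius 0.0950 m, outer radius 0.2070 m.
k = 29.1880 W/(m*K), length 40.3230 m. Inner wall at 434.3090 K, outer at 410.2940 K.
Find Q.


dT = 24.0150 K
ln(ro/ri) = 0.7788
Q = 2*pi*29.1880*40.3230*24.0150 / 0.7788 = 228018.6259 W

228018.6259 W


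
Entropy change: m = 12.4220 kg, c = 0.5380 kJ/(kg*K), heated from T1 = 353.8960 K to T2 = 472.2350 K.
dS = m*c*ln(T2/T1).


T2/T1 = 1.3344
ln(T2/T1) = 0.2885
dS = 12.4220 * 0.5380 * 0.2885 = 1.9279 kJ/K

1.9279 kJ/K


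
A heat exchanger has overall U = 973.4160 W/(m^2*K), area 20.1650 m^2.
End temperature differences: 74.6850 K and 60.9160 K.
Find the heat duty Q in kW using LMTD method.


LMTD = 67.5668 K
Q = 973.4160 * 20.1650 * 67.5668 = 1326264.9637 W = 1326.2650 kW

1326.2650 kW


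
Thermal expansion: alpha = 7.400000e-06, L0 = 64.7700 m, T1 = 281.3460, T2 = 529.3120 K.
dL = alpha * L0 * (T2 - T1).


dT = 247.9660 K
dL = 7.400000e-06 * 64.7700 * 247.9660 = 0.118850 m
L_final = 64.888850 m

dL = 0.118850 m


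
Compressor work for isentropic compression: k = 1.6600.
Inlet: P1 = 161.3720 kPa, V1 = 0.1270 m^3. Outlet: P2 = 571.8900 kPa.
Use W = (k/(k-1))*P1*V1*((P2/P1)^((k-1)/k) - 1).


(k-1)/k = 0.3976
(P2/P1)^exp = 1.6537
W = 2.5152 * 161.3720 * 0.1270 * (1.6537 - 1) = 33.6982 kJ

33.6982 kJ


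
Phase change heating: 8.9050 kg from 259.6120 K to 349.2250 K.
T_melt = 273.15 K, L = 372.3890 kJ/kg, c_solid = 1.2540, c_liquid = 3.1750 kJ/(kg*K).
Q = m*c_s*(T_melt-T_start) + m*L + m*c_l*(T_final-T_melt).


Q1 (sensible, solid) = 8.9050 * 1.2540 * 13.5380 = 151.1771 kJ
Q2 (latent) = 8.9050 * 372.3890 = 3316.1240 kJ
Q3 (sensible, liquid) = 8.9050 * 3.1750 * 76.0750 = 2150.8970 kJ
Q_total = 5618.1981 kJ

5618.1981 kJ


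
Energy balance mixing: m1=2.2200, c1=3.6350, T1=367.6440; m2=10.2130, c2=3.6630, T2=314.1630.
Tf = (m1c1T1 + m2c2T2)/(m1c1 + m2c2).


num = 14719.6834
den = 45.4799
Tf = 323.6524 K

323.6524 K


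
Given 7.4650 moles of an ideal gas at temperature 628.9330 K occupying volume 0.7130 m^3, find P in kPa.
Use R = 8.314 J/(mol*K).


P = nRT/V = 7.4650 * 8.314 * 628.9330 / 0.7130
= 39034.1040 / 0.7130 = 54746.2889 Pa = 54.7463 kPa

54.7463 kPa


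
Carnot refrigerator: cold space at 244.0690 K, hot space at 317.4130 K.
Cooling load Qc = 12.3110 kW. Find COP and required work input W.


COP = 244.0690 / 73.3440 = 3.3277
W = 12.3110 / 3.3277 = 3.6995 kW

COP = 3.3277, W = 3.6995 kW


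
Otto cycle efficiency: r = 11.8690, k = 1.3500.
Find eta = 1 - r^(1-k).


r^(k-1) = 2.3771
eta = 1 - 1/2.3771 = 0.5793 = 57.9317%

57.9317%


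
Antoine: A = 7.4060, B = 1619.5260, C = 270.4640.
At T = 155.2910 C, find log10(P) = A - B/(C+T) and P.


C+T = 425.7550
B/(C+T) = 3.8039
log10(P) = 7.4060 - 3.8039 = 3.6021
P = 10^3.6021 = 4000.4430 mmHg

4000.4430 mmHg


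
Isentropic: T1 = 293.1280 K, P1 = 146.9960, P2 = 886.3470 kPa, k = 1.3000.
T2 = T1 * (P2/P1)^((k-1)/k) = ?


(k-1)/k = 0.2308
(P2/P1)^exp = 1.5138
T2 = 293.1280 * 1.5138 = 443.7375 K

443.7375 K


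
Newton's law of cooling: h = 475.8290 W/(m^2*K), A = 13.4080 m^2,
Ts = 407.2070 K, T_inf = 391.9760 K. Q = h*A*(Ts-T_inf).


dT = 15.2310 K
Q = 475.8290 * 13.4080 * 15.2310 = 97172.4889 W

97172.4889 W


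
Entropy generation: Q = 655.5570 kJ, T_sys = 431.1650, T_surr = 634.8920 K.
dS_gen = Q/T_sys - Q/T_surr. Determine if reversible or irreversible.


dS_sys = 655.5570/431.1650 = 1.5204 kJ/K
dS_surr = -655.5570/634.8920 = -1.0325 kJ/K
dS_gen = 1.5204 - 1.0325 = 0.4879 kJ/K (irreversible)

dS_gen = 0.4879 kJ/K, irreversible


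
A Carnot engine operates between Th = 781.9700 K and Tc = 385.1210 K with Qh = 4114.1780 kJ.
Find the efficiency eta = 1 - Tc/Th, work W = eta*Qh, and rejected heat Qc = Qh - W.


eta = 1 - 385.1210/781.9700 = 0.5075
W = 0.5075 * 4114.1780 = 2087.9413 kJ
Qc = 4114.1780 - 2087.9413 = 2026.2367 kJ

eta = 50.7499%, W = 2087.9413 kJ, Qc = 2026.2367 kJ


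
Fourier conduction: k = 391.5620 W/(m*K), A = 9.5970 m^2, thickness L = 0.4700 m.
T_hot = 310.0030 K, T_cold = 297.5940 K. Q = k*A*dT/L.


dT = 12.4090 K
Q = 391.5620 * 9.5970 * 12.4090 / 0.4700 = 99214.4569 W

99214.4569 W


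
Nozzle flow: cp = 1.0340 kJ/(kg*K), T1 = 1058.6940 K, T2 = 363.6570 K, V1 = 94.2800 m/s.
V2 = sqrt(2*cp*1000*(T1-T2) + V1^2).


dT = 695.0370 K
2*cp*1000*dT = 1437336.5160
V1^2 = 8888.7184
V2 = sqrt(1446225.2344) = 1202.5911 m/s

1202.5911 m/s


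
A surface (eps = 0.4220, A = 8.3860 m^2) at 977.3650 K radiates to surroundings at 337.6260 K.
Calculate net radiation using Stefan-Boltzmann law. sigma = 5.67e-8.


T^4 = 9.1249e+11
Tsurr^4 = 1.2994e+10
Q = 0.4220 * 5.67e-8 * 8.3860 * 8.9949e+11 = 180488.1100 W

180488.1100 W


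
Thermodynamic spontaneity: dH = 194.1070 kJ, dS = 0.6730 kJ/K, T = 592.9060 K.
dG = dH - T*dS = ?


T*dS = 592.9060 * 0.6730 = 399.0257 kJ
dG = 194.1070 - 399.0257 = -204.9187 kJ (spontaneous)

dG = -204.9187 kJ, spontaneous


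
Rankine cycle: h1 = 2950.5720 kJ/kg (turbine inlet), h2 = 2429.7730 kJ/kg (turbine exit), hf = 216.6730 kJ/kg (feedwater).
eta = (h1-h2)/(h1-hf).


W = 520.7990 kJ/kg
Q_in = 2733.8990 kJ/kg
eta = 0.1905 = 19.0497%

eta = 19.0497%


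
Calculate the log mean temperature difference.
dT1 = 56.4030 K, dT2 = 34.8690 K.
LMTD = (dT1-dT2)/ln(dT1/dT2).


dT1/dT2 = 1.6176
ln(dT1/dT2) = 0.4809
LMTD = 21.5340 / 0.4809 = 44.7763 K

44.7763 K


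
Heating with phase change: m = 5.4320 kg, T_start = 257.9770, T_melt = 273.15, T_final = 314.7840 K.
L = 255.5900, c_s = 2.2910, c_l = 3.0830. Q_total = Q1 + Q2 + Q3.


Q1 (sensible, solid) = 5.4320 * 2.2910 * 15.1730 = 188.8236 kJ
Q2 (latent) = 5.4320 * 255.5900 = 1388.3649 kJ
Q3 (sensible, liquid) = 5.4320 * 3.0830 * 41.6340 = 697.2386 kJ
Q_total = 2274.4271 kJ

2274.4271 kJ


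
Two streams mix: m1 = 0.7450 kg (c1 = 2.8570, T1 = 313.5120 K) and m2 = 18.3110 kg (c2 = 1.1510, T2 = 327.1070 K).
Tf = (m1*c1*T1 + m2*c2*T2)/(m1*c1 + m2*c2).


num = 7561.3937
den = 23.2044
Tf = 325.8600 K

325.8600 K
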